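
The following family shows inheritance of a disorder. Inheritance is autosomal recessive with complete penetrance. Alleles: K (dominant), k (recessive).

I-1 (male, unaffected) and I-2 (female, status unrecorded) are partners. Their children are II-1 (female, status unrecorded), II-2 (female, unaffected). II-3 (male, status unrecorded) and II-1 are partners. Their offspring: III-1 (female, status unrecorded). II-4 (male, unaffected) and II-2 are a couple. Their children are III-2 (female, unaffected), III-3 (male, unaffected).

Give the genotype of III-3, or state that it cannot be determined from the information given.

III-3's phenotype allows KK or Kk, and no parent or child forces a single allele at both positions; consistent genotype assignments exist with III-3 as KK or Kk.

cannot be determined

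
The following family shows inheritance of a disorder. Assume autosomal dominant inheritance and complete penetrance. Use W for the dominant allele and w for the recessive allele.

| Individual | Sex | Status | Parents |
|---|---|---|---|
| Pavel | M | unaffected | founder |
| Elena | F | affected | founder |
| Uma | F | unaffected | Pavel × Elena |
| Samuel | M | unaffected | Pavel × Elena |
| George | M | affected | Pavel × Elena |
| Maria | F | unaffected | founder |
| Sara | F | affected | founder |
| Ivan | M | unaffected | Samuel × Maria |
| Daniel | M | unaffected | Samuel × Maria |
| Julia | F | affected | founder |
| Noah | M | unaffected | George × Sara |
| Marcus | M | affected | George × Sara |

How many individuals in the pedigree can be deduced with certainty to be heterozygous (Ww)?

Obligate heterozygotes: Elena is affected so carries W and passed w to Uma (ww), so Elena is Ww; George is affected so carries W and received w from Pavel (ww), so George is Ww; Sara is affected so carries W and passed w to Noah (ww), so Sara is Ww.
Every other individual is either homozygous by phenotype or has at least one consistent homozygous assignment, so the count is 3.

3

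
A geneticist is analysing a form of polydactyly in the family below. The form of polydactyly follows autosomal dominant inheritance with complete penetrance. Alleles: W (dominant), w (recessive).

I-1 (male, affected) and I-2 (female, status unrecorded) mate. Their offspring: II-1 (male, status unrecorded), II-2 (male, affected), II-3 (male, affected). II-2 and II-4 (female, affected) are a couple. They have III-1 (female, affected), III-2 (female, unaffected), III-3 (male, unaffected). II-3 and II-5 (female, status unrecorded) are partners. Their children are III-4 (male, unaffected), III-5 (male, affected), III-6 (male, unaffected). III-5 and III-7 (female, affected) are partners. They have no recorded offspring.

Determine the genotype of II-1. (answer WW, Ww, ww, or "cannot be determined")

cannot be determined

II-1's phenotype is unrecorded, and no parent or child forces a single allele at both positions; consistent genotype assignments exist with II-1 as WW or Ww or ww.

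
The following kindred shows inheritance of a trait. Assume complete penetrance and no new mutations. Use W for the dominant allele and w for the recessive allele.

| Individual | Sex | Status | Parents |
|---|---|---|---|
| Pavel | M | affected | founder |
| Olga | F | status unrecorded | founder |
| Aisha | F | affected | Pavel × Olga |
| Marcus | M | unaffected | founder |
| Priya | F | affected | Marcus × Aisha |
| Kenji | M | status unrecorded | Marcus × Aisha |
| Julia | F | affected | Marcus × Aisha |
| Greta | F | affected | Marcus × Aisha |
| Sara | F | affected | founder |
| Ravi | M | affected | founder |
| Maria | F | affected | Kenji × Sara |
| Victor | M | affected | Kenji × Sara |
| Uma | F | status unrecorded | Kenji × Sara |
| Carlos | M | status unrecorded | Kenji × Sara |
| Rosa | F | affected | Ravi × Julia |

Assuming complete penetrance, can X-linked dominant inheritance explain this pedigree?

Yes

A consistent assignment under X-linked dominant exists: Pavel X^W Y, Olga X^W X^W, Aisha X^W X^W, Marcus X^w Y, Priya X^W X^w, Kenji X^W Y, Julia X^W X^w, Greta X^W X^w, Sara X^W X^W, Ravi X^W Y, Maria X^W X^W, Victor X^W Y, Uma X^W X^W, Carlos X^W Y, Rosa X^W X^W.
In this assignment every recorded phenotype matches its genotype and every non-founder's genotype is obtainable from its parents' genotypes, so the pedigree is consistent.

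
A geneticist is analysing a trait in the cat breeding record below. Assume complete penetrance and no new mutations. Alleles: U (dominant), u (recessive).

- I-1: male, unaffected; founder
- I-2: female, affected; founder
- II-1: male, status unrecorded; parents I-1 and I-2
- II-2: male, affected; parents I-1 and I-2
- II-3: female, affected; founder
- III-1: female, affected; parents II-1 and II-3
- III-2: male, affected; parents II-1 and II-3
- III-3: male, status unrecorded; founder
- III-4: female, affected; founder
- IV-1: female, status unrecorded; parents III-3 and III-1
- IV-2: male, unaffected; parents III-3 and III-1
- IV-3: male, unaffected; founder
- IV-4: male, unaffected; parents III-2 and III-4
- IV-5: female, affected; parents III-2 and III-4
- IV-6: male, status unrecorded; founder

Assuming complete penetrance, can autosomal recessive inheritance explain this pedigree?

No

Under autosomal recessive, IV-4 (unaffected, male) cannot arise from III-2 (affected) × III-4 (affected).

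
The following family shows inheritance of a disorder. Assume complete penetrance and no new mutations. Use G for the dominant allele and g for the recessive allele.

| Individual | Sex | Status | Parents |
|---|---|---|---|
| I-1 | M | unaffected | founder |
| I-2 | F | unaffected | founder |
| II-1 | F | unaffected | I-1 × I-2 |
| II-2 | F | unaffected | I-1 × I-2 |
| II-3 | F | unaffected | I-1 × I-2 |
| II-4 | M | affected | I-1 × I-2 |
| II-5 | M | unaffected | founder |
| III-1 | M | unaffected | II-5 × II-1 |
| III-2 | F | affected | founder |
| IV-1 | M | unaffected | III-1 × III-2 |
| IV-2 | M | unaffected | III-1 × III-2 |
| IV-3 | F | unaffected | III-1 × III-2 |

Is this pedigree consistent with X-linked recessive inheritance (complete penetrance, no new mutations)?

Under X-linked recessive, IV-1 (unaffected, male) cannot arise from III-1 (unaffected) × III-2 (affected).

No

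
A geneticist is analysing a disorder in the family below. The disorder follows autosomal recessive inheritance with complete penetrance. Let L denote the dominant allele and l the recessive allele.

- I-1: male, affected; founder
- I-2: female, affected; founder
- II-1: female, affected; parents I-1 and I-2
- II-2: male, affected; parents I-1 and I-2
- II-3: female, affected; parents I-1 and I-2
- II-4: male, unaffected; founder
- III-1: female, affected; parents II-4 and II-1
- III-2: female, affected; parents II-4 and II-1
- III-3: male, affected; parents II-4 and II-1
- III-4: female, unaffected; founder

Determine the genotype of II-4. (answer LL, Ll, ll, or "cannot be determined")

From phenotype alone, II-4 is LL or Ll.
II-4 is unaffected so carries L and passed l to III-1 (ll), so II-4 is Ll.

Ll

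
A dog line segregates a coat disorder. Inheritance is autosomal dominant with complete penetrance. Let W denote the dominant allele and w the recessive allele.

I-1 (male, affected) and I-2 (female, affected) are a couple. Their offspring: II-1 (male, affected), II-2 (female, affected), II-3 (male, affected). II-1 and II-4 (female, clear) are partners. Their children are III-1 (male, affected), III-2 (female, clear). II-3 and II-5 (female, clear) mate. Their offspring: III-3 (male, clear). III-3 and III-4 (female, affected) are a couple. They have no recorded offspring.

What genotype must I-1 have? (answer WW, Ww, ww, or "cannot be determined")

cannot be determined

I-1's phenotype allows WW or Ww, and no parent or child forces a single allele at both positions; consistent genotype assignments exist with I-1 as WW or Ww.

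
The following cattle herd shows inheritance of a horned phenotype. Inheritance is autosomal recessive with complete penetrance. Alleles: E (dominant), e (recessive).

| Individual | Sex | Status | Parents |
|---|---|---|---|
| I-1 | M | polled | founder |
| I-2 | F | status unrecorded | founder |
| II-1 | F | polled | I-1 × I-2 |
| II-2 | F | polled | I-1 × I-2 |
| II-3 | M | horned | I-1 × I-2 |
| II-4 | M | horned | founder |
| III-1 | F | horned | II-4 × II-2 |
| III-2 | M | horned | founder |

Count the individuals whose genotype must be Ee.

Obligate heterozygotes: I-1 is polled so carries E and passed e to II-3 (ee), so I-1 is Ee; II-2 is polled so carries E and passed e to III-1 (ee), so II-2 is Ee.
Every other individual is either homozygous by phenotype or has at least one consistent homozygous assignment, so the count is 2.

2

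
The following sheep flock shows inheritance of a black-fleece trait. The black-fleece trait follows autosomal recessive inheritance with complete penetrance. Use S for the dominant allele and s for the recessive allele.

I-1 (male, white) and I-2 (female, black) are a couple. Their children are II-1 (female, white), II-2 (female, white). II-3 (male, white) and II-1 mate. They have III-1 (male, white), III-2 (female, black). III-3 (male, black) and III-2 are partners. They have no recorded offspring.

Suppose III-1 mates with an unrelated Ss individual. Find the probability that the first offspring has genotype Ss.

1/2

II-3 is white so carries S and passed s to III-2 (ss), so II-3 is Ss.
II-1 is white so carries S and received s from I-2 (ss), so II-1 is Ss.
III-1 is a white offspring of II-3 (Ss) × II-1 (Ss), whose cross gives 1/4 SS : 1/2 Ss : 1/4 ss; conditioning on being white, III-1 is SS with probability 1/3, Ss with probability 2/3.
Summing over parental genotype combinations, P(offspring has genotype Ss) = 1/3·1/2 + 2/3·1/2 = 1/2.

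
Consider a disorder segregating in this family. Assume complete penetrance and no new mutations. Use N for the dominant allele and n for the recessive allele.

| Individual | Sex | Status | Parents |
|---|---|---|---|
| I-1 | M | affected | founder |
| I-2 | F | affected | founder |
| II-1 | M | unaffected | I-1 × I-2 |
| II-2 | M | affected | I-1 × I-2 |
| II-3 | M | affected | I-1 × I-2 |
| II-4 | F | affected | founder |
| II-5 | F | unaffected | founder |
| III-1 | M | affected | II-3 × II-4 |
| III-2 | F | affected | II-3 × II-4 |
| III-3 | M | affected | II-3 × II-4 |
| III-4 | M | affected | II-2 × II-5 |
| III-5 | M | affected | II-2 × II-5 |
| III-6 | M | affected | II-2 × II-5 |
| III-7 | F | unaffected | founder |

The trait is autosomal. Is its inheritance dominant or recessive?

I-1 and I-2 are both affected yet have an unaffected child II-1. Under a recessive model two affected parents are homozygous and every child would be affected, so the trait cannot be recessive.

dominant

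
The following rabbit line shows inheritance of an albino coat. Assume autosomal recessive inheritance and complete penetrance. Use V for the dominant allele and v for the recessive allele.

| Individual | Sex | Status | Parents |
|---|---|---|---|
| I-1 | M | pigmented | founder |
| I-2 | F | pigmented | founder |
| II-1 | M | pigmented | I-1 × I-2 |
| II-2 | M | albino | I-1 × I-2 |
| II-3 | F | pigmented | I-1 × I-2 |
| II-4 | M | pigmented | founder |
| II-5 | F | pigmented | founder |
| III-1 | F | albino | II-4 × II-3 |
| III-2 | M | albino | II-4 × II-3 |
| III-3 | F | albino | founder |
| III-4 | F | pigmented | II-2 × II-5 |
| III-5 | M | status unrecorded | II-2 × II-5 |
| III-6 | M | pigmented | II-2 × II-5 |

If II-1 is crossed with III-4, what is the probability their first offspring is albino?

I-1 is pigmented so carries V and passed v to II-2 (vv), so I-1 is Vv.
I-2 is pigmented so carries V and passed v to II-2 (vv), so I-2 is Vv.
II-1 is a pigmented offspring of I-1 (Vv) × I-2 (Vv), whose cross gives 1/4 VV : 1/2 Vv : 1/4 vv; conditioning on being pigmented, II-1 is VV with probability 1/3, Vv with probability 2/3.
III-4 is pigmented so carries V and received v from II-2 (vv), so III-4 is Vv.
Summing over parental genotype combinations, P(offspring is albino) = 2/3·1/4 = 1/6.

1/6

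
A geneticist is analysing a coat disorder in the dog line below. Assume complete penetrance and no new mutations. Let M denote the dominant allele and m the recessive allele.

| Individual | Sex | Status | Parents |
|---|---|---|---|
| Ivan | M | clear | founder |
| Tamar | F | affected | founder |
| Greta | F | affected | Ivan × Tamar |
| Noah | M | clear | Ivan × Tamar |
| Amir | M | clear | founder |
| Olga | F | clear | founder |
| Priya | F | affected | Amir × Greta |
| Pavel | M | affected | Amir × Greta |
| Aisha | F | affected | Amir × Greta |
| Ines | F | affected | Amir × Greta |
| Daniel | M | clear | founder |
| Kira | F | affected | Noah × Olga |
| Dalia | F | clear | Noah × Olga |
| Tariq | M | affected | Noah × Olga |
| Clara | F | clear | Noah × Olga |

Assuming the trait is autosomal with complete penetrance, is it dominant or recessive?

Noah and Olga are both clear yet have an affected child Kira. Under dominance, an affected child requires at least one affected parent, so the trait cannot be dominant.

recessive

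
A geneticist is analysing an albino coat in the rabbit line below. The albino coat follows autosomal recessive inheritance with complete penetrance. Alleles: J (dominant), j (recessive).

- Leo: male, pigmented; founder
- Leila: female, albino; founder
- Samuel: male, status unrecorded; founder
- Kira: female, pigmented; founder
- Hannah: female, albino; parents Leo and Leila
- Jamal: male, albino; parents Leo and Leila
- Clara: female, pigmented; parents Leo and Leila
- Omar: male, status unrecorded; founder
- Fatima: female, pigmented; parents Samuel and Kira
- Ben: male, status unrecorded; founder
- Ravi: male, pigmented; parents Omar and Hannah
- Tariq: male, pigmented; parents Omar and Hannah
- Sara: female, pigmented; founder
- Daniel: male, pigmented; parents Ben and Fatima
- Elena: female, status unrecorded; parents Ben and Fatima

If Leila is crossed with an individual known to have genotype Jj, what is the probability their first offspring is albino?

Leila is albino, so Leila is jj.
The cross gives 1/2 Jj : 1/2 jj, so P(offspring is albino) = 1/2.

1/2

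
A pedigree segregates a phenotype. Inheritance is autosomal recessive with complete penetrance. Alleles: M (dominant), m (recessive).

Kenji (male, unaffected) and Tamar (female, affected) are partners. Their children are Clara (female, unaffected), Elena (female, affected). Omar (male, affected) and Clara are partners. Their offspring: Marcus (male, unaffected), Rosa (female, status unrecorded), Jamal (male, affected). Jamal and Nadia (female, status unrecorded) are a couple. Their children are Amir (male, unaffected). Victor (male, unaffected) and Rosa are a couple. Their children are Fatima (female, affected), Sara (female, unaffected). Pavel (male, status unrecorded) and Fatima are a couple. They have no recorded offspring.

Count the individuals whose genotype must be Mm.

5

Obligate heterozygotes: Kenji is unaffected so carries M and passed m to Elena (mm), so Kenji is Mm; Clara is unaffected so carries M and received m from Tamar (mm), so Clara is Mm; Marcus is unaffected so carries M and received m from Omar (mm), so Marcus is Mm; Victor is unaffected so carries M and passed m to Fatima (mm), so Victor is Mm; Amir is unaffected so carries M and received m from Jamal (mm), so Amir is Mm.
Every other individual is either homozygous by phenotype or has at least one consistent homozygous assignment, so the count is 5.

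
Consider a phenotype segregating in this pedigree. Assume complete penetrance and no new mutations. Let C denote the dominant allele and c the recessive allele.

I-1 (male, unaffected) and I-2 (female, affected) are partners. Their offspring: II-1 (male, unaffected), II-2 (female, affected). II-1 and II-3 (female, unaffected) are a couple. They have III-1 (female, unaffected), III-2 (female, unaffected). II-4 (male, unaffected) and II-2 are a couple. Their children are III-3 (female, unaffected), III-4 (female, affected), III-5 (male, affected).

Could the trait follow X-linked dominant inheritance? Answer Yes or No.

A consistent assignment under X-linked dominant exists: I-1 X^c Y, I-2 X^C X^c, II-1 X^c Y, II-2 X^C X^c, II-3 X^c X^c, II-4 X^c Y, III-1 X^c X^c, III-2 X^c X^c, III-3 X^c X^c, III-4 X^C X^c, III-5 X^C Y.
In this assignment every recorded phenotype matches its genotype and every non-founder's genotype is obtainable from its parents' genotypes, so the pedigree is consistent.

Yes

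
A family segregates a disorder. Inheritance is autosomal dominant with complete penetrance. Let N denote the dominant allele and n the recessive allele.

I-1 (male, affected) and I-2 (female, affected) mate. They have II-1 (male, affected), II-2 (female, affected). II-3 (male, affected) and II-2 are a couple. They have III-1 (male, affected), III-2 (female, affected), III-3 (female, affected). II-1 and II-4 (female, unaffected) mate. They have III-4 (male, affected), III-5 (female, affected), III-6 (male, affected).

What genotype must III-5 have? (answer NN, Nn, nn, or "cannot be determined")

From phenotype alone, III-5 is NN or Nn.
III-5 is affected so carries N and received n from II-4 (nn), so III-5 is Nn.

Nn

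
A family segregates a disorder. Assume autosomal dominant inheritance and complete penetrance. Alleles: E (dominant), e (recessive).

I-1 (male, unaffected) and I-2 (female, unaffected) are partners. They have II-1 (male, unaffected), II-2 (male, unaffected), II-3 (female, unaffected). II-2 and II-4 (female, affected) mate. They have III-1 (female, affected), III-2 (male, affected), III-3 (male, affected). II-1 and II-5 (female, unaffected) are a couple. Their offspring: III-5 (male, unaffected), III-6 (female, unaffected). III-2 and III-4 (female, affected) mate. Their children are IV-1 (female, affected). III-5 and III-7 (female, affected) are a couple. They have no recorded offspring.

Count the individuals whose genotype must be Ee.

Obligate heterozygotes: III-1 is affected so carries E and received e from II-2 (ee), so III-1 is Ee; III-2 is affected so carries E and received e from II-2 (ee), so III-2 is Ee; III-3 is affected so carries E and received e from II-2 (ee), so III-3 is Ee.
Every other individual is either homozygous by phenotype or has at least one consistent homozygous assignment, so the count is 3.

3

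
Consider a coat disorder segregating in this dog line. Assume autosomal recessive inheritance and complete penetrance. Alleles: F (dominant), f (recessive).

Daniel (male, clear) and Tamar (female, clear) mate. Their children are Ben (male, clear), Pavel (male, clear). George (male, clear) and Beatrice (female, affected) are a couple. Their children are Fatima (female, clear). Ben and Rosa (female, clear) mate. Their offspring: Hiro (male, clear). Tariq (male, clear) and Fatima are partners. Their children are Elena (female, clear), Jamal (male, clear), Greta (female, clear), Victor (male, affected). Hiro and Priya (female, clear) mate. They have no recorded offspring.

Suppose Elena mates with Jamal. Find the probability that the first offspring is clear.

8/9

Tariq is clear so carries F and passed f to Victor (ff), so Tariq is Ff.
Fatima is clear so carries F and received f from Beatrice (ff), so Fatima is Ff.
Elena is a clear offspring of Tariq (Ff) × Fatima (Ff), whose cross gives 1/4 FF : 1/2 Ff : 1/4 ff; conditioning on being clear, Elena is FF with probability 1/3, Ff with probability 2/3.
Jamal is a clear offspring of Tariq (Ff) × Fatima (Ff), whose cross gives 1/4 FF : 1/2 Ff : 1/4 ff; conditioning on being clear, Jamal is FF with probability 1/3, Ff with probability 2/3.
Summing over parental genotype combinations, P(offspring is clear) = 1/9·1 + 2/9·1 + 2/9·1 + 4/9·3/4 = 8/9.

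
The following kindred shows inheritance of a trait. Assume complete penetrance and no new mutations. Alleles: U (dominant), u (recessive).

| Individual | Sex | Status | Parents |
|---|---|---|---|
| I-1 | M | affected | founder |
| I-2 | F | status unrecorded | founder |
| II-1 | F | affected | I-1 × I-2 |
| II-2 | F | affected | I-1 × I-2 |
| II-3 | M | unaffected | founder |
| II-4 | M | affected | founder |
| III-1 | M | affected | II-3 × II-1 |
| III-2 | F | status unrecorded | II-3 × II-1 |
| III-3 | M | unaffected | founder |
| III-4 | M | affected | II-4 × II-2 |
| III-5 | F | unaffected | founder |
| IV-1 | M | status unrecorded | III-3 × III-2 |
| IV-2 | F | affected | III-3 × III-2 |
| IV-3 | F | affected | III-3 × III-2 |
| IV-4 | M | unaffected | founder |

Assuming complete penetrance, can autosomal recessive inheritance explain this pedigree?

Yes

A consistent assignment under autosomal recessive exists: I-1 uu, I-2 Uu, II-1 uu, II-2 uu, II-3 Uu, II-4 uu, III-1 uu, III-2 Uu, III-3 Uu, III-4 uu, III-5 UU, IV-1 UU, IV-2 uu, IV-3 uu, IV-4 UU.
In this assignment every recorded phenotype matches its genotype and every non-founder's genotype is obtainable from its parents' genotypes, so the pedigree is consistent.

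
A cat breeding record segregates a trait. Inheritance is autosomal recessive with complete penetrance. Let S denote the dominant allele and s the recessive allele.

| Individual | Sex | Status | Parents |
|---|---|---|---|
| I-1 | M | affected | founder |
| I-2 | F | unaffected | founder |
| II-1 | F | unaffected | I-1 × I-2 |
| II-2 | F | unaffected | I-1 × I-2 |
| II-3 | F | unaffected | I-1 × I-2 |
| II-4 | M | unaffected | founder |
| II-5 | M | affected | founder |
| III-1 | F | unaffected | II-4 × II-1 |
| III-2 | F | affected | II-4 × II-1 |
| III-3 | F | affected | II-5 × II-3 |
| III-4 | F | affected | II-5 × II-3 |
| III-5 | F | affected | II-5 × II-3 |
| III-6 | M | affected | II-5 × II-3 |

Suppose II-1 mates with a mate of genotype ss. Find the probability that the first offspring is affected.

1/2

II-1 is unaffected so carries S and received s from I-1 (ss), so II-1 is Ss.
The cross gives 1/2 Ss : 1/2 ss, so P(offspring is affected) = 1/2.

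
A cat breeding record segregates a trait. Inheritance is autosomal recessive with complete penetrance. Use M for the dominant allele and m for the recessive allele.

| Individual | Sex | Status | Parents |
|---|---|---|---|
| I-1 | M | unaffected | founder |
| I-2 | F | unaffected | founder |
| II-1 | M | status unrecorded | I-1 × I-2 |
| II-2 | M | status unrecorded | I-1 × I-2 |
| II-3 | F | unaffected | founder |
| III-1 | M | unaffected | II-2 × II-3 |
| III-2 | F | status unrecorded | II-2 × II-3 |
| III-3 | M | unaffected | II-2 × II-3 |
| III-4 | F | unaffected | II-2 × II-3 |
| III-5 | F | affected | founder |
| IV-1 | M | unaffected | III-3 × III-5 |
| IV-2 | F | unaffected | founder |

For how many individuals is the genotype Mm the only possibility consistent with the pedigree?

Obligate heterozygotes: IV-1 is unaffected so carries M and received m from III-5 (mm), so IV-1 is Mm.
Every other individual is either homozygous by phenotype or has at least one consistent homozygous assignment, so the count is 1.

1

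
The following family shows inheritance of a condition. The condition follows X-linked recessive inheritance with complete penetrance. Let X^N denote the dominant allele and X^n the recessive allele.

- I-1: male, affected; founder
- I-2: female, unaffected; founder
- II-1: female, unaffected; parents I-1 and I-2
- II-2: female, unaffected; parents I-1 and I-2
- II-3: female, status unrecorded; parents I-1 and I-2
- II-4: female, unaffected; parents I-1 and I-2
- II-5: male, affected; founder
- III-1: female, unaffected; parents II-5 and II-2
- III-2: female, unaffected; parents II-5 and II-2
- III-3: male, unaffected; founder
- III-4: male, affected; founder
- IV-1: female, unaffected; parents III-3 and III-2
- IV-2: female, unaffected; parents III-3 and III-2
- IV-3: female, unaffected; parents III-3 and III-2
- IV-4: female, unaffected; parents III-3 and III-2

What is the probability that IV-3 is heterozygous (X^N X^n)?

III-3 is unaffected, so III-3 is X^N Y.
III-2 is unaffected so carries N and received n from II-5 (X^n Y), so III-2 is X^N X^n.
Their cross gives offspring ratios 1/2 X^N X^N : 1/2 X^N X^n. Conditioning on IV-3 being unaffected, P(X^N X^n) = 1/2 / 1 = 1/2.

1/2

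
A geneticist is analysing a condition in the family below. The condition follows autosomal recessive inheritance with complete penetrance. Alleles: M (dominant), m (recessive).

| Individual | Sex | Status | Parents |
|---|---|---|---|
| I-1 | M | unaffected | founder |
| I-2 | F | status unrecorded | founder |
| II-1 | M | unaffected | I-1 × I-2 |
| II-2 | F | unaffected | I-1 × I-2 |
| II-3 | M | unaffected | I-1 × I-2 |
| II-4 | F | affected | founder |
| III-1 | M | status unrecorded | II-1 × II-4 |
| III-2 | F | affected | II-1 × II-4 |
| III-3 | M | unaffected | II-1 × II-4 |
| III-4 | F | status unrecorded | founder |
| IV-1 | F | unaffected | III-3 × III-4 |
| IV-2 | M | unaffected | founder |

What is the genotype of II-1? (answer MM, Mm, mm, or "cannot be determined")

Mm

From phenotype alone, II-1 is MM or Mm.
II-1 is unaffected so carries M and passed m to III-2 (mm), so II-1 is Mm.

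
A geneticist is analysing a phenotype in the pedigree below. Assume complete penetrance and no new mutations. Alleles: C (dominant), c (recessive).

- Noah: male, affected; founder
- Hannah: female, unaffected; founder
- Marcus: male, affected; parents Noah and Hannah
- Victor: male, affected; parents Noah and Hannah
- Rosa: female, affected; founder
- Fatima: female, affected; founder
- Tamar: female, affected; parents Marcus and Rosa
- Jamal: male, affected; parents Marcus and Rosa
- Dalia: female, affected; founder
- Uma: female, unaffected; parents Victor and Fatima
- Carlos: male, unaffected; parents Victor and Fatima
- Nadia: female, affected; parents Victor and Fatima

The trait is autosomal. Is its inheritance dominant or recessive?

Victor and Fatima are both affected yet have an unaffected child Uma. Under a recessive model two affected parents are homozygous and every child would be affected, so the trait cannot be recessive.

dominant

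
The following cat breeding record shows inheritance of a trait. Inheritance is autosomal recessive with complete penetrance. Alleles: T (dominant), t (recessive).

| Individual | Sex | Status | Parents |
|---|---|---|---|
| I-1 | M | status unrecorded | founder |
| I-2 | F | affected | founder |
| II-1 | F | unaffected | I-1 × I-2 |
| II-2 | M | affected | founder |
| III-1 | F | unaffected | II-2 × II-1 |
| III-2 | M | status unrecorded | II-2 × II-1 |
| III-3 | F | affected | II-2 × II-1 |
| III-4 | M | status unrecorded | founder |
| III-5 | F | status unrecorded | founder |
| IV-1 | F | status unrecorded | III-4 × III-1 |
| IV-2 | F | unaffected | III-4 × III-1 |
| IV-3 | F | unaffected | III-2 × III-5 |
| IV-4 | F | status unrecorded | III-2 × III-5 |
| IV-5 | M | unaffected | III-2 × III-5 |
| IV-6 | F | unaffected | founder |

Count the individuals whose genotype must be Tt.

2

Obligate heterozygotes: II-1 is unaffected so carries T and received t from I-2 (tt), so II-1 is Tt; III-1 is unaffected so carries T and received t from II-2 (tt), so III-1 is Tt.
Every other individual is either homozygous by phenotype or has at least one consistent homozygous assignment, so the count is 2.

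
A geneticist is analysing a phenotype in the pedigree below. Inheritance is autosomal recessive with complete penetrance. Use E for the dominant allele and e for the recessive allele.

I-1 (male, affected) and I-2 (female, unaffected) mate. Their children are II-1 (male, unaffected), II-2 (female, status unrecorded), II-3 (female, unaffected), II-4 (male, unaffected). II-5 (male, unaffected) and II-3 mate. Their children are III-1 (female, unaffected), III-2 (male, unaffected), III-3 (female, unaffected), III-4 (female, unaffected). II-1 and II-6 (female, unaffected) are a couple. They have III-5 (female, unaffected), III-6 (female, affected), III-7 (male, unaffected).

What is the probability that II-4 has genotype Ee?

1

II-4 is unaffected so carries E and received e from I-1 (ee), so II-4 is Ee, giving P(Ee) = 1.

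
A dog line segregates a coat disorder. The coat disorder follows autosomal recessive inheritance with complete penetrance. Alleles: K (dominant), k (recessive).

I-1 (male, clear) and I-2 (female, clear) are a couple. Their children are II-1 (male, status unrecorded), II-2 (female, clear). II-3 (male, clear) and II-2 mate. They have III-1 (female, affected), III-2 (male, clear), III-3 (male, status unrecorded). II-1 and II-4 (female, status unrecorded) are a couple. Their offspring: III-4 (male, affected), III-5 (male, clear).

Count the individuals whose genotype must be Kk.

Obligate heterozygotes: II-2 is clear so carries K and passed k to III-1 (kk), so II-2 is Kk; II-3 is clear so carries K and passed k to III-1 (kk), so II-3 is Kk.
Every other individual is either homozygous by phenotype or has at least one consistent homozygous assignment, so the count is 2.

2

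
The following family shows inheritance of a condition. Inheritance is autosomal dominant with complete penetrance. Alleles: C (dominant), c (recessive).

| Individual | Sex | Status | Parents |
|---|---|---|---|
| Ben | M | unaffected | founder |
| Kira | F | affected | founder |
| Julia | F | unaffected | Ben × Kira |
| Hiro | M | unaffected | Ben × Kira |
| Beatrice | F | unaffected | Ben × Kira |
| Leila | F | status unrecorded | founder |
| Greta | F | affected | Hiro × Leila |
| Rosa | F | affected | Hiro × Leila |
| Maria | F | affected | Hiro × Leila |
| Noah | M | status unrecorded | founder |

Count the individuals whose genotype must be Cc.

Obligate heterozygotes: Kira is affected so carries C and passed c to Julia (cc), so Kira is Cc; Greta is affected so carries C and received c from Hiro (cc), so Greta is Cc; Rosa is affected so carries C and received c from Hiro (cc), so Rosa is Cc; Maria is affected so carries C and received c from Hiro (cc), so Maria is Cc.
Every other individual is either homozygous by phenotype or has at least one consistent homozygous assignment, so the count is 4.

4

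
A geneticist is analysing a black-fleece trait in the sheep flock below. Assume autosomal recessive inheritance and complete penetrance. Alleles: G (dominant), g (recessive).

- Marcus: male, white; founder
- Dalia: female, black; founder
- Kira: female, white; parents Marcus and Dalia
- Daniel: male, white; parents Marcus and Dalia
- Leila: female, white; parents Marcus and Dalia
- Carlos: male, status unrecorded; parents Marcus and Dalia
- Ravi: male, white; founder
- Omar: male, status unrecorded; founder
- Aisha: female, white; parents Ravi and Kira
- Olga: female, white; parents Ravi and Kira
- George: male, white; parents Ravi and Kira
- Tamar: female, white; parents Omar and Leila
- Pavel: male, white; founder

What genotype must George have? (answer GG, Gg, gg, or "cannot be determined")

George's phenotype allows GG or Gg, and no parent or child forces a single allele at both positions; consistent genotype assignments exist with George as GG or Gg.

cannot be determined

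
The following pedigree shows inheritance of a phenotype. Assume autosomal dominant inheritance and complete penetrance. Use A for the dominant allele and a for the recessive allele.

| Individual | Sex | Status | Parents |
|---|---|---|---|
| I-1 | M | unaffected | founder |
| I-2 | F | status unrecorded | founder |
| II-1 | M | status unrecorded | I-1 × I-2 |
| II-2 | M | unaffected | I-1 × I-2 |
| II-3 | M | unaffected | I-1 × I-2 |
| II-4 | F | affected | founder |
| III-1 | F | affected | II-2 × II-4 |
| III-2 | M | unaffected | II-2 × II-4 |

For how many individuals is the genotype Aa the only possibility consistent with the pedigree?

Obligate heterozygotes: II-4 is affected so carries A and passed a to III-2 (aa), so II-4 is Aa; III-1 is affected so carries A and received a from II-2 (aa), so III-1 is Aa.
Every other individual is either homozygous by phenotype or has at least one consistent homozygous assignment, so the count is 2.

2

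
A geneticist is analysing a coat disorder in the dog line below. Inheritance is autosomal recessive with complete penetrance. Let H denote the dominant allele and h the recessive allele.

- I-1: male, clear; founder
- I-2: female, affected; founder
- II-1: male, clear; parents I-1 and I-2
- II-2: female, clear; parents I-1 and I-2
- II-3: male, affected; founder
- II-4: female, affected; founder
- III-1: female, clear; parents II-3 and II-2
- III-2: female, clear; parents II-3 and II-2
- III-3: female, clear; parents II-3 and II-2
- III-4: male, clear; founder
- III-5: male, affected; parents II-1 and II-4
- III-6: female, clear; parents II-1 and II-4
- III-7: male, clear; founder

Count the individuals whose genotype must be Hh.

Obligate heterozygotes: II-1 is clear so carries H and received h from I-2 (hh), so II-1 is Hh; II-2 is clear so carries H and received h from I-2 (hh), so II-2 is Hh; III-1 is clear so carries H and received h from II-3 (hh), so III-1 is Hh; III-2 is clear so carries H and received h from II-3 (hh), so III-2 is Hh; III-3 is clear so carries H and received h from II-3 (hh), so III-3 is Hh; III-6 is clear so carries H and received h from II-4 (hh), so III-6 is Hh.
Every other individual is either homozygous by phenotype or has at least one consistent homozygous assignment, so the count is 6.

6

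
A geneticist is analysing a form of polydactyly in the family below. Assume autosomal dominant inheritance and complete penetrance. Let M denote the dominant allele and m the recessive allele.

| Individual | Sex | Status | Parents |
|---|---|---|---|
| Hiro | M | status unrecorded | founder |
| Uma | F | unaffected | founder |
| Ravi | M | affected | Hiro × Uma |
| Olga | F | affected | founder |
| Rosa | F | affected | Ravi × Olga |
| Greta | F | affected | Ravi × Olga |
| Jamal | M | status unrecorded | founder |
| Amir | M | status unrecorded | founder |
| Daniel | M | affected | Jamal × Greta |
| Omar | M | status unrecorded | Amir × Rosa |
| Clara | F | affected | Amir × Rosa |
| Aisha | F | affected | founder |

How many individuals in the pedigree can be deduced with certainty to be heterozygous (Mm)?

Obligate heterozygotes: Ravi is affected so carries M and received m from Uma (mm), so Ravi is Mm.
Every other individual is either homozygous by phenotype or has at least one consistent homozygous assignment, so the count is 1.

1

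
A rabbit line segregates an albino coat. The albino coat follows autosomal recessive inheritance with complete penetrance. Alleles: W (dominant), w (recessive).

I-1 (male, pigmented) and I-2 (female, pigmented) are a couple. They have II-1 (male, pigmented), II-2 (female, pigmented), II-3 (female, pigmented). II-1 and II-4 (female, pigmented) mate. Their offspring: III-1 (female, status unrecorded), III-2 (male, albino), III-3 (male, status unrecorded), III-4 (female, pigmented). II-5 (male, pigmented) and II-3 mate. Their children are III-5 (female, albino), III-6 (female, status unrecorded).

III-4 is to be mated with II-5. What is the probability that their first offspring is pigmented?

II-1 is pigmented so carries W and passed w to III-2 (ww), so II-1 is Ww.
II-4 is pigmented so carries W and passed w to III-2 (ww), so II-4 is Ww.
III-4 is a pigmented offspring of II-1 (Ww) × II-4 (Ww), whose cross gives 1/4 WW : 1/2 Ww : 1/4 ww; conditioning on being pigmented, III-4 is WW with probability 1/3, Ww with probability 2/3.
II-5 is pigmented so carries W and passed w to III-5 (ww), so II-5 is Ww.
Summing over parental genotype combinations, P(offspring is pigmented) = 1/3·1 + 2/3·3/4 = 5/6.

5/6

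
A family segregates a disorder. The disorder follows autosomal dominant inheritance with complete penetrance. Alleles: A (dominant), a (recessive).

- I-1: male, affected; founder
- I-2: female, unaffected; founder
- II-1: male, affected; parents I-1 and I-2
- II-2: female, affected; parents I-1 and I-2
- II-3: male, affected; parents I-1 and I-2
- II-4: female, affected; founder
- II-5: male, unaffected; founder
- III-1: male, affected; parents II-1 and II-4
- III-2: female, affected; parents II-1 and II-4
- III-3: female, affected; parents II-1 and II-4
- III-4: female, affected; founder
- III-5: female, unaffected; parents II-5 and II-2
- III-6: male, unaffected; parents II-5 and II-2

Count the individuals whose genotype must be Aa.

3

Obligate heterozygotes: II-1 is affected so carries A and received a from I-2 (aa), so II-1 is Aa; II-2 is affected so carries A and received a from I-2 (aa), so II-2 is Aa; II-3 is affected so carries A and received a from I-2 (aa), so II-3 is Aa.
Every other individual is either homozygous by phenotype or has at least one consistent homozygous assignment, so the count is 3.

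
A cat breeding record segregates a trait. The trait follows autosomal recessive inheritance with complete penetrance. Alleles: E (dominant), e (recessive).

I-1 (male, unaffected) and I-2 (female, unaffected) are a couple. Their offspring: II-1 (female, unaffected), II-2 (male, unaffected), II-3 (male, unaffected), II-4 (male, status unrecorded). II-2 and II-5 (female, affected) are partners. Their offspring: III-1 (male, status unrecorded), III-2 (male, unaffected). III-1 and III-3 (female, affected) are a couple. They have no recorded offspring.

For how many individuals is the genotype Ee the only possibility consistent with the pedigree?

Obligate heterozygotes: III-2 is unaffected so carries E and received e from II-5 (ee), so III-2 is Ee.
Every other individual is either homozygous by phenotype or has at least one consistent homozygous assignment, so the count is 1.

1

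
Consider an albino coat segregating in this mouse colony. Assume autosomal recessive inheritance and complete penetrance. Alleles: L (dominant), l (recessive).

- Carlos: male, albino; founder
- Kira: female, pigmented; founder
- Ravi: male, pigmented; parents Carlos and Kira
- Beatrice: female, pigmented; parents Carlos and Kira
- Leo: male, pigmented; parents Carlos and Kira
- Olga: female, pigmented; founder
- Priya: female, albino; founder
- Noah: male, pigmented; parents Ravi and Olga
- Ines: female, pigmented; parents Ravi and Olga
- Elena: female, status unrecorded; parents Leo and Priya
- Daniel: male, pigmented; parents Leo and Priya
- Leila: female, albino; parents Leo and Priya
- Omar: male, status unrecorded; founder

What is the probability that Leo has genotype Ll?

1

Leo is pigmented so carries L and received l from Carlos (ll), so Leo is Ll, giving P(Ll) = 1.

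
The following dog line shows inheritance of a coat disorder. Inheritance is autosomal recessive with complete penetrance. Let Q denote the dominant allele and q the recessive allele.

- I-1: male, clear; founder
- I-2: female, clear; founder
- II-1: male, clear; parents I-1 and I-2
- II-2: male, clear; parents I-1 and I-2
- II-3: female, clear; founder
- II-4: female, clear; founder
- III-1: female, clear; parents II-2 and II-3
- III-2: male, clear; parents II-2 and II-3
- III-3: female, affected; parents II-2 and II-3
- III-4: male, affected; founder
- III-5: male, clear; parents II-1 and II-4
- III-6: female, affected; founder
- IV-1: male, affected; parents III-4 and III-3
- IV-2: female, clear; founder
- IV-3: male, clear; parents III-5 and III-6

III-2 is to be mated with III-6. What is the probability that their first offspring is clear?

2/3

II-2 is clear so carries Q and passed q to III-3 (qq), so II-2 is Qq.
II-3 is clear so carries Q and passed q to III-3 (qq), so II-3 is Qq.
III-2 is a clear offspring of II-2 (Qq) × II-3 (Qq), whose cross gives 1/4 QQ : 1/2 Qq : 1/4 qq; conditioning on being clear, III-2 is QQ with probability 1/3, Qq with probability 2/3.
III-6 is affected, so III-6 is qq.
Summing over parental genotype combinations, P(offspring is clear) = 1/3·1 + 2/3·1/2 = 2/3.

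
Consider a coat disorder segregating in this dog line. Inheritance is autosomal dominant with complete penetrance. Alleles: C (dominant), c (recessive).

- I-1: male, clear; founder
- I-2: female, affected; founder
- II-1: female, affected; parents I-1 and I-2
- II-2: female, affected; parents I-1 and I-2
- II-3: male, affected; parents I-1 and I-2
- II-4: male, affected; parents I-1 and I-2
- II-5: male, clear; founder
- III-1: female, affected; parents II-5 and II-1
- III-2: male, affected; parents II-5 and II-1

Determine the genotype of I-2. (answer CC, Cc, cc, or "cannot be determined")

cannot be determined

I-2's phenotype allows CC or Cc, and no parent or child forces a single allele at both positions; consistent genotype assignments exist with I-2 as CC or Cc.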